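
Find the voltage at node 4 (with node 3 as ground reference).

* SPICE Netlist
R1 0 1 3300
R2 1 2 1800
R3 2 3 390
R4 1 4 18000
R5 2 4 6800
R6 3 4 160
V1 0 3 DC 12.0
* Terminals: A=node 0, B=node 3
Nodal analysis, taking node 3 as the 0 V reference.
Source V1 fixes V_0 = 12 V.
KCL at each unknown node (sum of currents leaving = 0; resistances in Ω):
  Node 1: (V_1 - 12)/3300 + (V_1 - V_2)/1800 + (V_1 - V_4)/18000 = 0
  Node 2: (V_2 - V_1)/1800 + (V_2 - 0)/390 + (V_2 - V_4)/6800 = 0
  Node 4: (V_4 - V_1)/18000 + (V_4 - V_2)/6800 + (V_4 - 0)/160 = 0
Collecting terms (coefficients in siemens):
  0.0009141·V_1 - 0.0005556·V_2 - 0.00005556·V_4 = 0.003636
  0.003267·V_2 - 0.0005556·V_1 - 0.0001471·V_4 = 0
  0.006453·V_4 - 0.00005556·V_1 - 0.0001471·V_2 = 0
Solving these 3 simultaneous equations (Gaussian elimination) gives:
  V_1 = 4.442 V, V_2 = 0.7579 V, V_4 = 0.05552 V
The requested potential is V_4 = 0.05552 V.

Final answer: V_4 = 0.05552 V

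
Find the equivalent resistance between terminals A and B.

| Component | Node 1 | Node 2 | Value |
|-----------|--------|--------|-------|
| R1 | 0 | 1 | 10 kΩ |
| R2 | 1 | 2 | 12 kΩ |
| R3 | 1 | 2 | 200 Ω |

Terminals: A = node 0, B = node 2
Reduce the network between node 0 (A) and node 2 (B) by series/parallel combination:
  Rp1 = R2 ‖ R3 (parallel, both between nodes 1 and 2) = 1/(1/12000 + 1/200) = 196.7 Ω
  Rs1 = R1 + Rp1 (series, joined only at node 1) = 10000 + 196.7 = 10200 Ω
R_eq = 10.2 kΩ

Final answer: 10.2 kΩ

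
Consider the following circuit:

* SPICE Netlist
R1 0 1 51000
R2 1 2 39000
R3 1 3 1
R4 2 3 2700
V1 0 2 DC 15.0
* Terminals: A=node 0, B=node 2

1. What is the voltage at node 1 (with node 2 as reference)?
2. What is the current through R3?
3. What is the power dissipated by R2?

Nodal analysis, taking node 2 as the 0 V reference.
Source V1 fixes V_0 = 15 V.
KCL at each unknown node (sum of currents leaving = 0; resistances in Ω):
  Node 1: (V_1 - 15)/51000 + (V_1 - 0)/39000 + (V_1 - V_3)/1 = 0
  Node 3: (V_3 - V_1)/1 + (V_3 - 0)/2700 = 0
Collecting terms (coefficients in siemens):
  1·V_1 - 1·V_3 = 0.0002941
  1·V_3 - 1·V_1 = 0
Determinant D = (1)(1) - (-1)(-1) = 0.0004156
V_1 = [(0.0002941)(1) - (-1)(0)]/D = 0.7079 V
V_3 = [(1)(0) - (0.0002941)(-1)]/D = 0.7076 V
Part 1:
  Read off the nodal solution: V_1 = 0.7079 V
Part 2:
  I_R3 = (V_1 - V_3)/R3 = (0.7079 - 0.7076)/1 = 0.0002621 A
  Magnitude: I_R3 = 0.0002621 A
Part 3:
  I_R2 = (V_1 - V_2)/R2 = (0.7079 - 0)/39000 = 0.00001815 A
  P_R2 = I_R2² × R2 = (0.00001815)² × 39000 = 0.00001285 W

Final answers:
1. V_1 = 0.7079 V
2. I_R3 = 0.0002621 A
3. P_R2 = 1.285e-05 W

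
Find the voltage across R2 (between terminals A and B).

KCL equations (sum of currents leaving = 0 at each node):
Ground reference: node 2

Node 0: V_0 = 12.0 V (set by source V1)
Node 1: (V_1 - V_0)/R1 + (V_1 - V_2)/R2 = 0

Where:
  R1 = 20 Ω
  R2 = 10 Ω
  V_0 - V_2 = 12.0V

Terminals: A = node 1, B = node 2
R1 and R2 are in series across V1 (node 0 → node 1 → node 2), and the output A–B is taken across R2, so this is a voltage divider.
Series current: I = V1/(R1 + R2) = 12/(20 + 10) = 12/30 = 0.4 A
V_R2 = I × R2 = V1 × R2/(R1 + R2) = 12 × 10/30 = 4 V

Final answer: 4 V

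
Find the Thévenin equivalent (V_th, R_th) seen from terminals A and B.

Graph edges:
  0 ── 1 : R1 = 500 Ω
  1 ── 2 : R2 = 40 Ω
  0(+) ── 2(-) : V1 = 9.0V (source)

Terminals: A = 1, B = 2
Step 1 — V_th is the open-circuit voltage V_A - V_B (nothing connected across the terminals).
Nodal analysis, taking node 2 as the 0 V reference.
Source V1 fixes V_0 = 9 V.
KCL at each unknown node (sum of currents leaving = 0; resistances in Ω):
  Node 1: (V_1 - 9)/500 + (V_1 - 0)/40 = 0
Collecting terms: 0.027 × V_1 = 0.018  =>  V_1 = 0.6667 V
V_th = V_1 - V_2 = 0.6667 - 0 = 0.6667 V
Step 2 — R_th: zero the source — replace V1 by a short circuit (node 2 merges into node 0) — and find the resistance seen between A (node 1) and B (node 0).
Reduce the network between node 1 (A) and node 0 (B) by series/parallel combination:
  Rp1 = R1 ‖ R2 (parallel, both between nodes 0 and 1) = 1/(1/500 + 1/40) = 37.04 Ω
R_th = 37.04 Ω

Final answer: V_th = 0.6667 V, R_th = 37.04 Ω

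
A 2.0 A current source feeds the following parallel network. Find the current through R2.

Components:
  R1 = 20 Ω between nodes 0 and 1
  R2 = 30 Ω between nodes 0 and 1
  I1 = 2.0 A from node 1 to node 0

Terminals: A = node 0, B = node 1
All resistors sit directly between nodes 0 and 1, so they are in parallel and share one voltage V; the full source current 2 A splits among them.
1/R_par = 1/20 + 1/30 = 0.08333 S  =>  R_par = 12 Ω
V = I × R_par = 2 × 12 = 24 V
I_R2 = V/R2 = 24/30 = 0.8 A

Final answer: 0.8 A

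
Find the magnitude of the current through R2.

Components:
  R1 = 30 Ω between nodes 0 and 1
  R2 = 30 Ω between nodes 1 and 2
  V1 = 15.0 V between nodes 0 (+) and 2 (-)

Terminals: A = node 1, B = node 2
Nodal analysis, taking node 2 as the 0 V reference.
Source V1 fixes V_0 = 15 V.
KCL at each unknown node (sum of currents leaving = 0; resistances in Ω):
  Node 1: (V_1 - 15)/30 + (V_1 - 0)/30 = 0
Collecting terms: 0.06667 × V_1 = 0.5  =>  V_1 = 7.5 V
I_R2 = (V_1 - V_2)/R2 = (7.5 - 0)/30 = 0.25 A
|I_R2| = 0.25 A

Final answer: |I_R2| = 0.25 A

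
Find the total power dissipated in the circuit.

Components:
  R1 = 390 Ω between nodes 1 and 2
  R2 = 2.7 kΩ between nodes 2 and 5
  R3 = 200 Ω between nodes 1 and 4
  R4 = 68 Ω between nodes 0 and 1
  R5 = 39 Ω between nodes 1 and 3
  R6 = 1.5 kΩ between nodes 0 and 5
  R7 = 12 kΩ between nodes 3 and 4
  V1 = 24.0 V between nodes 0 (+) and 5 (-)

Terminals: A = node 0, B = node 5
Nodal analysis, taking node 5 as the 0 V reference.
Source V1 fixes V_0 = 24 V.
KCL at each unknown node (sum of currents leaving = 0; resistances in Ω):
  Node 1: (V_1 - V_2)/390 + (V_1 - V_4)/200 + (V_1 - 24)/68 + (V_1 - V_3)/39 = 0
  Node 2: (V_2 - V_1)/390 + (V_2 - 0)/2700 = 0
  Node 3: (V_3 - V_1)/39 + (V_3 - V_4)/12000 = 0
  Node 4: (V_4 - V_1)/200 + (V_4 - V_3)/12000 = 0
Collecting terms (coefficients in siemens):
  0.04791·V_1 - 0.002564·V_2 - 0.02564·V_3 - 0.005·V_4 = 0.3529
  0.002934·V_2 - 0.002564·V_1 = 0
  0.02572·V_3 - 0.02564·V_1 - 0.00008333·V_4 = 0
  0.005083·V_4 - 0.005·V_1 - 0.00008333·V_3 = 0
Solving these 4 simultaneous equations (Gaussian elimination) gives:
  V_1 = 23.48 V, V_2 = 20.52 V, V_3 = 23.48 V, V_4 = 23.48 V
Power in each resistor, P = (ΔV)²/R:
  P_R1 = (23.48 - 20.52)²/390 = 0.02252 W
  P_R2 = (20.52 - 0)²/2700 = 0.1559 W
  P_R3 = (23.48 - 23.48)²/200 = 0 W
  P_R4 = (24 - 23.48)²/68 = 0.003927 W
  P_R5 = (23.48 - 23.48)²/39 = 0 W
  P_R6 = (24 - 0)²/1500 = 0.384 W
  P_R7 = (23.48 - 23.48)²/12000 = 0 W
P_total = P_R1 + P_R2 + P_R3 + P_R4 + P_R5 + P_R6 + P_R7 = 0.5664 W

Final answer: 0.5664 W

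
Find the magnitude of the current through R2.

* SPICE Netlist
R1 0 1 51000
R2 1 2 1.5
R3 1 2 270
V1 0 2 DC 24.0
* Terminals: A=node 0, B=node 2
Nodal analysis, taking node 2 as the 0 V reference.
Source V1 fixes V_0 = 24 V.
KCL at each unknown node (sum of currents leaving = 0; resistances in Ω):
  Node 1: (V_1 - 24)/51000 + (V_1 - 0)/1.5 + (V_1 - 0)/270 = 0
Collecting terms: 0.6704 × V_1 = 0.0004706  =>  V_1 = 0.000702 V
I_R2 = (V_1 - V_2)/R2 = (0.000702 - 0)/1.5 = 0.000468 A
|I_R2| = 0.000468 A

Final answer: |I_R2| = 0.000468 A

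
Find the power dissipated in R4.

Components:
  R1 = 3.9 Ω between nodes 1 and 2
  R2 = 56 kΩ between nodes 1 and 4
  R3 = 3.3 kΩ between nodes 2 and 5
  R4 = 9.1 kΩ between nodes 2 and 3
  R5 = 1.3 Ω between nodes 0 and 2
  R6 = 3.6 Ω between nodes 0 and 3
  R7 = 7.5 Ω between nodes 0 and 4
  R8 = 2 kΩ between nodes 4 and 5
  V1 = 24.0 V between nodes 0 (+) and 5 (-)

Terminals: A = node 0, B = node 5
Nodal analysis, taking node 5 as the 0 V reference.
Source V1 fixes V_0 = 24 V.
KCL at each unknown node (sum of currents leaving = 0; resistances in Ω):
  Node 1: (V_1 - V_2)/3.9 + (V_1 - V_4)/56000 = 0
  Node 2: (V_2 - V_1)/3.9 + (V_2 - 0)/3300 + (V_2 - V_3)/9100 + (V_2 - 24)/1.3 = 0
  Node 3: (V_3 - V_2)/9100 + (V_3 - 24)/3.6 = 0
  Node 4: (V_4 - V_1)/56000 + (V_4 - 24)/7.5 + (V_4 - 0)/2000 = 0
Collecting terms (coefficients in siemens):
  0.2564·V_1 - 0.2564·V_2 - 0.00001786·V_4 = 0
  1.026·V_2 - 0.2564·V_1 - 0.0001099·V_3 = 18.46
  0.2779·V_3 - 0.0001099·V_2 = 6.667
  0.1339·V_4 - 0.00001786·V_1 = 3.2
Solving these 4 simultaneous equations (Gaussian elimination) gives:
  V_1 = 23.99 V, V_2 = 23.99 V, V_3 = 24 V, V_4 = 23.91 V
I_R4 = (V_2 - V_3)/R4 = (23.99 - 24)/9100 = -0.000001038 A
P_R4 = I_R4² × R4 = (-0.000001038)² × 9100 = 0.000000009808 W

Final answer: 9.808e-09 W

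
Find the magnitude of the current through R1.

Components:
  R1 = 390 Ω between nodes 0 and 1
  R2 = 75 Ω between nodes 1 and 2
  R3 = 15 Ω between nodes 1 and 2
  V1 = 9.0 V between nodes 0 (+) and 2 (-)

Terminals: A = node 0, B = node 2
Nodal analysis, taking node 2 as the 0 V reference.
Source V1 fixes V_0 = 9 V.
KCL at each unknown node (sum of currents leaving = 0; resistances in Ω):
  Node 1: (V_1 - 9)/390 + (V_1 - 0)/75 + (V_1 - 0)/15 = 0
Collecting terms: 0.08256 × V_1 = 0.02308  =>  V_1 = 0.2795 V
I_R1 = (V_0 - V_1)/R1 = (9 - 0.2795)/390 = 0.02236 A
|I_R1| = 0.02236 A

Final answer: |I_R1| = 0.02236 A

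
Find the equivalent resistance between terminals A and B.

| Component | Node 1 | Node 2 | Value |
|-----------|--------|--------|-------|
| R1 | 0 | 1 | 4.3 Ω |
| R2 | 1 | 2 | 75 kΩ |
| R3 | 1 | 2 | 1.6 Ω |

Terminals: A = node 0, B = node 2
Reduce the network between node 0 (A) and node 2 (B) by series/parallel combination:
  Rp1 = R2 ‖ R3 (parallel, both between nodes 1 and 2) = 1/(1/75000 + 1/1.6) = 1.6 Ω
  Rs1 = R1 + Rp1 (series, joined only at node 1) = 4.3 + 1.6 = 5.9 Ω
R_eq = 5.9 Ω

Final answer: 5.9 Ω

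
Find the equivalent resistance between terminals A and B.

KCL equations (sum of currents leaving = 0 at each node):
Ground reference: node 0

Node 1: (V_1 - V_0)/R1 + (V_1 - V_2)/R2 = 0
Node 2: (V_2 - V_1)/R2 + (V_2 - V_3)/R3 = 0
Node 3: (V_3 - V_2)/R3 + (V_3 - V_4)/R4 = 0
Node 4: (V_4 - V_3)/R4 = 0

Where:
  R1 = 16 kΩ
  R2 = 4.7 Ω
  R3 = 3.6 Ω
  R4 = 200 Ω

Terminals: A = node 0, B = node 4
Reduce the network between node 0 (A) and node 4 (B) by series/parallel combination:
  Rs1 = R1 + R2 (series, joined only at node 1) = 16000 + 4.7 = 16000 Ω
  Rs2 = R3 + Rs1 (series, joined only at node 2) = 3.6 + 16000 = 16010 Ω
  Rs3 = R4 + Rs2 (series, joined only at node 3) = 200 + 16010 = 16210 Ω
R_eq = 16.21 kΩ

Final answer: 16.21 kΩ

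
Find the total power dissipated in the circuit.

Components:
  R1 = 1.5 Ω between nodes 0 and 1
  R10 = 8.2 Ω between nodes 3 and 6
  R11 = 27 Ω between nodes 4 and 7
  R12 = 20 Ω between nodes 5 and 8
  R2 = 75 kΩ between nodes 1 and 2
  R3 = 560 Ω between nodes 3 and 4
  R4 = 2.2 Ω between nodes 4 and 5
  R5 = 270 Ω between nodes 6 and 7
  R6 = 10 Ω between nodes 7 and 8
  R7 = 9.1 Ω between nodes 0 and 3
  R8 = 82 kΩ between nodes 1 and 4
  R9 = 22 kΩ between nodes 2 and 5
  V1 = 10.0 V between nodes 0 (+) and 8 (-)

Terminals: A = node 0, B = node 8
Nodal analysis, taking node 8 as the 0 V reference.
Source V1 fixes V_0 = 10 V.
KCL at each unknown node (sum of currents leaving = 0; resistances in Ω):
  Node 1: (V_1 - 10)/1.5 + (V_1 - V_2)/75000 + (V_1 - V_4)/82000 = 0
  Node 2: (V_2 - V_1)/75000 + (V_2 - V_5)/22000 = 0
  Node 3: (V_3 - V_4)/560 + (V_3 - 10)/9.1 + (V_3 - V_6)/8.2 = 0
  Node 4: (V_4 - V_3)/560 + (V_4 - V_5)/2.2 + (V_4 - V_1)/82000 + (V_4 - V_7)/27 = 0
  Node 5: (V_5 - V_4)/2.2 + (V_5 - V_2)/22000 + (V_5 - 0)/20 = 0
  Node 6: (V_6 - V_7)/270 + (V_6 - V_3)/8.2 = 0
  Node 7: (V_7 - V_6)/270 + (V_7 - 0)/10 + (V_7 - V_4)/27 = 0
Collecting terms (coefficients in siemens):
  0.6667·V_1 - 0.00001333·V_2 - 0.0000122·V_4 = 6.667
  0.00005879·V_2 - 0.00001333·V_1 - 0.00004545·V_5 = 0
  0.2336·V_3 - 0.001786·V_4 - 0.122·V_6 = 1.099
  0.4934·V_4 - 0.0000122·V_1 - 0.001786·V_3 - 0.4545·V_5 - 0.03704·V_7 = 0
  0.5046·V_5 - 0.00004545·V_2 - 0.4545·V_4 = 0
  0.1257·V_6 - 0.122·V_3 - 0.003704·V_7 = 0
  0.1407·V_7 - 0.03704·V_4 - 0.003704·V_6 = 0
Solving these 7 simultaneous equations (Gaussian elimination) gives:
  V_1 = 10 V, V_2 = 2.515 V, V_3 = 9.549 V, V_4 = 0.3549 V
  V_5 = 0.3199 V, V_6 = 9.278 V, V_7 = 0.3375 V
Power in each resistor, P = (ΔV)²/R:
  P_R1 = (10 - 10)²/1.5 = 0.0000000709 W
  P_R2 = (10 - 2.515)²/75000 = 0.0007469 W
  P_R3 = (9.549 - 0.3549)²/560 = 0.151 W
  P_R4 = (0.3549 - 0.3199)²/2.2 = 0.0005558 W
  P_R5 = (9.278 - 0.3375)²/270 = 0.296 W
  P_R6 = (0.3375 - 0)²/10 = 0.01139 W
  P_R7 = (10 - 9.549)²/9.1 = 0.02232 W
  P_R8 = (10 - 0.3549)²/82000 = 0.001134 W
  P_R9 = (2.515 - 0.3199)²/22000 = 0.0002191 W
  P_R10 = (9.549 - 9.278)²/8.2 = 0.00899 W
  P_R11 = (0.3549 - 0.3375)²/27 = 0.00001111 W
  P_R12 = (0.3199 - 0)²/20 = 0.005116 W
P_total = P_R1 + P_R2 + P_R3 + P_R4 + P_R5 + P_R6 + P_R7 + P_R8 + P_R9 + P_R10 + P_R11 + P_R12 = 0.4975 W

Final answer: 0.4975 W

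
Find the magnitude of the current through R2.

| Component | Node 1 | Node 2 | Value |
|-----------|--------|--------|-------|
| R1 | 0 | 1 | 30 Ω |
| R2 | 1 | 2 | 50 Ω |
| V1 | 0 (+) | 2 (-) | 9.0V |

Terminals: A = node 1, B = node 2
Nodal analysis, taking node 2 as the 0 V reference.
Source V1 fixes V_0 = 9 V.
KCL at each unknown node (sum of currents leaving = 0; resistances in Ω):
  Node 1: (V_1 - 9)/30 + (V_1 - 0)/50 = 0
Collecting terms: 0.05333 × V_1 = 0.3  =>  V_1 = 5.625 V
I_R2 = (V_1 - V_2)/R2 = (5.625 - 0)/50 = 0.1125 A
|I_R2| = 0.1125 A

Final answer: |I_R2| = 0.1125 A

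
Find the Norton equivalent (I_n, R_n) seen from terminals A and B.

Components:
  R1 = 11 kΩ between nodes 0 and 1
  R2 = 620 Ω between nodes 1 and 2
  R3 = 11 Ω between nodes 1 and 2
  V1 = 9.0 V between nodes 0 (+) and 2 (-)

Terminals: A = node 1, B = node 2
Find the Thévenin equivalent first; then I_n = V_th/R_th and R_n = R_th.
Step 1 — V_th is the open-circuit voltage V_A - V_B (nothing connected across the terminals).
Nodal analysis, taking node 2 as the 0 V reference.
Source V1 fixes V_0 = 9 V.
KCL at each unknown node (sum of currents leaving = 0; resistances in Ω):
  Node 1: (V_1 - 9)/11000 + (V_1 - 0)/620 + (V_1 - 0)/11 = 0
Collecting terms: 0.09261 × V_1 = 0.0008182  =>  V_1 = 0.008834 V
V_th = V_1 - V_2 = 0.008834 - 0 = 0.008834 V
Step 2 — R_th: zero the source — replace V1 by a short circuit (node 2 merges into node 0) — and find the resistance seen between A (node 1) and B (node 0).
Reduce the network between node 1 (A) and node 0 (B) by series/parallel combination:
  Rp1 = R1 ‖ R2 ‖ R3 (parallel, all between nodes 0 and 1) = 1/(1/11000 + 1/620 + 1/11) = 10.8 Ω
R_th = 10.8 Ω
I_n = V_th/R_th = 0.008834/10.8 = 0.0008182 A, and R_n = R_th = 10.8 Ω

Final answer: I_n = 0.0008182 A, R_n = 10.8 Ω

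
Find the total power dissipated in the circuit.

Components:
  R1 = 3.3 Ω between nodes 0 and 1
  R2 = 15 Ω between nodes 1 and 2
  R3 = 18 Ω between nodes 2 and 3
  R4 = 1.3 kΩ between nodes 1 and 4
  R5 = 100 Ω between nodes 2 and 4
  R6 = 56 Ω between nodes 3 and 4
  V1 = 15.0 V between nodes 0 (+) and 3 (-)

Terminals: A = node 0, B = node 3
Nodal analysis, taking node 3 as the 0 V reference.
Source V1 fixes V_0 = 15 V.
KCL at each unknown node (sum of currents leaving = 0; resistances in Ω):
  Node 1: (V_1 - 15)/3.3 + (V_1 - V_2)/15 + (V_1 - V_4)/1300 = 0
  Node 2: (V_2 - V_1)/15 + (V_2 - 0)/18 + (V_2 - V_4)/100 = 0
  Node 4: (V_4 - V_1)/1300 + (V_4 - V_2)/100 + (V_4 - 0)/56 = 0
Collecting terms (coefficients in siemens):
  0.3705·V_1 - 0.06667·V_2 - 0.0007692·V_4 = 4.545
  0.1322·V_2 - 0.06667·V_1 - 0.01·V_4 = 0
  0.02863·V_4 - 0.0007692·V_1 - 0.01·V_2 = 0
Solving these 3 simultaneous equations (Gaussian elimination) gives:
  V_1 = 13.54 V, V_2 = 7.042 V, V_4 = 2.824 V
Power in each resistor, P = (ΔV)²/R:
  P_R1 = (15 - 13.54)²/3.3 = 0.6436 W
  P_R2 = (13.54 - 7.042)²/15 = 2.817 W
  P_R3 = (7.042 - 0)²/18 = 2.755 W
  P_R4 = (13.54 - 2.824)²/1300 = 0.08838 W
  P_R5 = (7.042 - 2.824)²/100 = 0.1779 W
  P_R6 = (0 - 2.824)²/56 = 0.1424 W
P_total = P_R1 + P_R2 + P_R3 + P_R4 + P_R5 + P_R6 = 6.625 W

Final answer: 6.625 W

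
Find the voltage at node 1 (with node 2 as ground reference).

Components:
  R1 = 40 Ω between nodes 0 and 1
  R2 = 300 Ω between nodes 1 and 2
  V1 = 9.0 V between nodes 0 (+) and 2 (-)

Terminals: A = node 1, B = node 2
Nodal analysis, taking node 2 as the 0 V reference.
Source V1 fixes V_0 = 9 V.
KCL at each unknown node (sum of currents leaving = 0; resistances in Ω):
  Node 1: (V_1 - 9)/40 + (V_1 - 0)/300 = 0
Collecting terms: 0.02833 × V_1 = 0.225  =>  V_1 = 7.941 V
The requested potential is V_1 = 7.941 V.

Final answer: V_1 = 7.941 V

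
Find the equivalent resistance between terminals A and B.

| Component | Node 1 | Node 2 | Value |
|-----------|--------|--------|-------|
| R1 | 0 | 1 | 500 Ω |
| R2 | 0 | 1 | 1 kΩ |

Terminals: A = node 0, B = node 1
Reduce the network between node 0 (A) and node 1 (B) by series/parallel combination:
  Rp1 = R1 ‖ R2 (parallel, both between nodes 0 and 1) = 1/(1/500 + 1/1000) = 333.3 Ω
R_eq = 333.3 Ω

Final answer: 333.3 Ω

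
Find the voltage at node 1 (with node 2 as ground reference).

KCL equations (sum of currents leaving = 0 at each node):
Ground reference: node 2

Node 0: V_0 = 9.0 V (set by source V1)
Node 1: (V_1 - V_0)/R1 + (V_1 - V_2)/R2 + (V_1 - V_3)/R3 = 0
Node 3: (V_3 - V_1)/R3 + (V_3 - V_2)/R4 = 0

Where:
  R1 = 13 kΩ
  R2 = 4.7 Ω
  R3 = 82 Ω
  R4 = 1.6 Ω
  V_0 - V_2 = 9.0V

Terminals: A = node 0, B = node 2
Nodal analysis, taking node 2 as the 0 V reference.
Source V1 fixes V_0 = 9 V.
KCL at each unknown node (sum of currents leaving = 0; resistances in Ω):
  Node 1: (V_1 - 9)/13000 + (V_1 - 0)/4.7 + (V_1 - V_3)/82 = 0
  Node 3: (V_3 - V_1)/82 + (V_3 - 0)/1.6 = 0
Collecting terms (coefficients in siemens):
  0.225·V_1 - 0.0122·V_3 = 0.0006923
  0.6372·V_3 - 0.0122·V_1 = 0
Determinant D = (0.225)(0.6372) - (-0.0122)(-0.0122) = 0.1432
V_1 = [(0.0006923)(0.6372) - (-0.0122)(0)]/D = 0.00308 V
V_3 = [(0.225)(0) - (0.0006923)(-0.0122)]/D = 0.00005894 V
The requested potential is V_1 = 0.00308 V.

Final answer: V_1 = 0.00308 V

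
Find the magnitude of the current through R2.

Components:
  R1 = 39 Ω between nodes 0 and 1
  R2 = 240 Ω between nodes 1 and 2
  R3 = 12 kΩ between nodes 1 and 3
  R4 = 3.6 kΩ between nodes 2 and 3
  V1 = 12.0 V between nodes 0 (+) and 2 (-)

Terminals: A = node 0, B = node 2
Nodal analysis, taking node 2 as the 0 V reference.
Source V1 fixes V_0 = 12 V.
KCL at each unknown node (sum of currents leaving = 0; resistances in Ω):
  Node 1: (V_1 - 12)/39 + (V_1 - 0)/240 + (V_1 - V_3)/12000 = 0
  Node 3: (V_3 - V_1)/12000 + (V_3 - 0)/3600 = 0
Collecting terms (coefficients in siemens):
  0.02989·V_1 - 0.00008333·V_3 = 0.3077
  0.0003611·V_3 - 0.00008333·V_1 = 0
Determinant D = (0.02989)(0.0003611) - (-0.00008333)(-0.00008333) = 0.00001079
V_1 = [(0.3077)(0.0003611) - (-0.00008333)(0)]/D = 10.3 V
V_3 = [(0.02989)(0) - (0.3077)(-0.00008333)]/D = 2.377 V
I_R2 = (V_1 - V_2)/R2 = (10.3 - 0)/240 = 0.04292 A
|I_R2| = 0.04292 A

Final answer: |I_R2| = 0.04292 A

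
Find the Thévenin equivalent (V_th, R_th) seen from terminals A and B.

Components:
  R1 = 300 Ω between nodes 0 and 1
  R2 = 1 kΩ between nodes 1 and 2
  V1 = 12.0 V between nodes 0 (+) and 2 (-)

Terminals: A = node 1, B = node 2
Step 1 — V_th is the open-circuit voltage V_A - V_B (nothing connected across the terminals).
Nodal analysis, taking node 2 as the 0 V reference.
Source V1 fixes V_0 = 12 V.
KCL at each unknown node (sum of currents leaving = 0; resistances in Ω):
  Node 1: (V_1 - 12)/300 + (V_1 - 0)/1000 = 0
Collecting terms: 0.004333 × V_1 = 0.04  =>  V_1 = 9.231 V
V_th = V_1 - V_2 = 9.231 - 0 = 9.231 V
Step 2 — R_th: zero the source — replace V1 by a short circuit (node 2 merges into node 0) — and find the resistance seen between A (node 1) and B (node 0).
Reduce the network between node 1 (A) and node 0 (B) by series/parallel combination:
  Rp1 = R1 ‖ R2 (parallel, both between nodes 0 and 1) = 1/(1/300 + 1/1000) = 230.8 Ω
R_th = 230.8 Ω

Final answer: V_th = 9.231 V, R_th = 230.8 Ω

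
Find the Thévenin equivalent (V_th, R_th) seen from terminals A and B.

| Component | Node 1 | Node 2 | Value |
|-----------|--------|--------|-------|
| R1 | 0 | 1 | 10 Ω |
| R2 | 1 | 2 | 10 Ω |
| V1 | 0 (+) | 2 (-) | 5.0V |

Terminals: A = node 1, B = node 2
Step 1 — V_th is the open-circuit voltage V_A - V_B (nothing connected across the terminals).
Nodal analysis, taking node 2 as the 0 V reference.
Source V1 fixes V_0 = 5 V.
KCL at each unknown node (sum of currents leaving = 0; resistances in Ω):
  Node 1: (V_1 - 5)/10 + (V_1 - 0)/10 = 0
Collecting terms: 0.2 × V_1 = 0.5  =>  V_1 = 2.5 V
V_th = V_1 - V_2 = 2.5 - 0 = 2.5 V
Step 2 — R_th: zero the source — replace V1 by a short circuit (node 2 merges into node 0) — and find the resistance seen between A (node 1) and B (node 0).
Reduce the network between node 1 (A) and node 0 (B) by series/parallel combination:
  Rp1 = R1 ‖ R2 (parallel, both between nodes 0 and 1) = 1/(1/10 + 1/10) = 5 Ω
R_th = 5 Ω

Final answer: V_th = 2.5 V, R_th = 5 Ω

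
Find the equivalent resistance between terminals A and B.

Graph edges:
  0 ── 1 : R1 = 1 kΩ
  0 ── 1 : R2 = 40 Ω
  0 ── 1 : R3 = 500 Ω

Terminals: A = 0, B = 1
Reduce the network between node 0 (A) and node 1 (B) by series/parallel combination:
  Rp1 = R1 ‖ R2 ‖ R3 (parallel, all between nodes 0 and 1) = 1/(1/1000 + 1/40 + 1/500) = 35.71 Ω
R_eq = 35.71 Ω

Final answer: 35.71 Ω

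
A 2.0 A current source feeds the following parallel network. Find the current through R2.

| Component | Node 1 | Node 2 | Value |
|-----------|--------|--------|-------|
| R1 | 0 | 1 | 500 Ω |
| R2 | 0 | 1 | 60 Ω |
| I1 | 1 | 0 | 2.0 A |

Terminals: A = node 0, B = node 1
All resistors sit directly between nodes 0 and 1, so they are in parallel and share one voltage V; the full source current 2 A splits among them.
1/R_par = 1/500 + 1/60 = 0.01867 S  =>  R_par = 53.57 Ω
V = I × R_par = 2 × 53.57 = 107.1 V
I_R2 = V/R2 = 107.1/60 = 1.786 A

Final answer: 1.786 A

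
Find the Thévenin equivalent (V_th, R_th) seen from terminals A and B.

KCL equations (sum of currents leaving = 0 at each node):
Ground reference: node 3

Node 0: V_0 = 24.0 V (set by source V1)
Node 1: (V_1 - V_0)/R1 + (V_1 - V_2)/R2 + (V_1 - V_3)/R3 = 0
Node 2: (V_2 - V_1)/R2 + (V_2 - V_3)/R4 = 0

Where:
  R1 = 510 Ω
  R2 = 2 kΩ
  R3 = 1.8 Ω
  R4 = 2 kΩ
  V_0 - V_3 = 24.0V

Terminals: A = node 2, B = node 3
Step 1 — V_th is the open-circuit voltage V_A - V_B (nothing connected across the terminals).
Nodal analysis, taking node 3 as the 0 V reference.
Source V1 fixes V_0 = 24 V.
KCL at each unknown node (sum of currents leaving = 0; resistances in Ω):
  Node 1: (V_1 - 24)/510 + (V_1 - V_2)/2000 + (V_1 - 0)/1.8 = 0
  Node 2: (V_2 - V_1)/2000 + (V_2 - 0)/2000 = 0
Collecting terms (coefficients in siemens):
  0.558·V_1 - 0.0005·V_2 = 0.04706
  0.001·V_2 - 0.0005·V_1 = 0
Determinant D = (0.558)(0.001) - (-0.0005)(-0.0005) = 0.0005578
V_1 = [(0.04706)(0.001) - (-0.0005)(0)]/D = 0.08437 V
V_2 = [(0.558)(0) - (0.04706)(-0.0005)]/D = 0.04219 V
V_th = V_2 - V_3 = 0.04219 - 0 = 0.04219 V
Step 2 — R_th: zero the source — replace V1 by a short circuit (node 3 merges into node 0) — and find the resistance seen between A (node 2) and B (node 0).
Reduce the network between node 2 (A) and node 0 (B) by series/parallel combination:
  Rp1 = R1 ‖ R3 (parallel, both between nodes 0 and 1) = 1/(1/510 + 1/1.8) = 1.794 Ω
  Rs1 = R2 + Rp1 (series, joined only at node 1) = 2000 + 1.794 = 2002 Ω
  Rp2 = R4 ‖ Rs1 (parallel, both between nodes 0 and 2) = 1/(1/2000 + 1/2002) = 1000 Ω
R_th = 1 kΩ

Final answer: V_th = 0.04219 V, R_th = 1 kΩ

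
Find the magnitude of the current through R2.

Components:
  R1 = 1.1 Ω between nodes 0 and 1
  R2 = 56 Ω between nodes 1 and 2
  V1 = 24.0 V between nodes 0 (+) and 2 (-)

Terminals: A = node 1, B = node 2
Nodal analysis, taking node 2 as the 0 V reference.
Source V1 fixes V_0 = 24 V.
KCL at each unknown node (sum of currents leaving = 0; resistances in Ω):
  Node 1: (V_1 - 24)/1.1 + (V_1 - 0)/56 = 0
Collecting terms: 0.9269 × V_1 = 21.82  =>  V_1 = 23.54 V
I_R2 = (V_1 - V_2)/R2 = (23.54 - 0)/56 = 0.4203 A
|I_R2| = 0.4203 A

Final answer: |I_R2| = 0.4203 A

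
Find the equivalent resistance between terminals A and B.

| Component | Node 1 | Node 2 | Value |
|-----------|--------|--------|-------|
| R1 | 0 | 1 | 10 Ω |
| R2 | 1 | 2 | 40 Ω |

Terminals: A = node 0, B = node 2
Reduce the network between node 0 (A) and node 2 (B) by series/parallel combination:
  Rs1 = R1 + R2 (series, joined only at node 1) = 10 + 40 = 50 Ω
R_eq = 50 Ω

Final answer: 50 Ω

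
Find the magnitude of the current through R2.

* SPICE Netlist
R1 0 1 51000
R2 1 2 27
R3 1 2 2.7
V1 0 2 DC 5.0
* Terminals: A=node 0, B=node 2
Nodal analysis, taking node 2 as the 0 V reference.
Source V1 fixes V_0 = 5 V.
KCL at each unknown node (sum of currents leaving = 0; resistances in Ω):
  Node 1: (V_1 - 5)/51000 + (V_1 - 0)/27 + (V_1 - 0)/2.7 = 0
Collecting terms: 0.4074 × V_1 = 0.00009804  =>  V_1 = 0.0002406 V
I_R2 = (V_1 - V_2)/R2 = (0.0002406 - 0)/27 = 0.000008912 A
|I_R2| = 0.000008912 A

Final answer: |I_R2| = 8.912e-06 A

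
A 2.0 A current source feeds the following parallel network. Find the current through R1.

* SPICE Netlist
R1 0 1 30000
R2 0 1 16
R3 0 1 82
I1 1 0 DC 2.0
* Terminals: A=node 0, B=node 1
All resistors sit directly between nodes 0 and 1, so they are in parallel and share one voltage V; the full source current 2 A splits among them.
1/R_par = 1/30000 + 1/16 + 1/82 = 0.07473 S  =>  R_par = 13.38 Ω
V = I × R_par = 2 × 13.38 = 26.76 V
I_R1 = V/R1 = 26.76/30000 = 0.0008921 A

Final answer: 0.0008921 A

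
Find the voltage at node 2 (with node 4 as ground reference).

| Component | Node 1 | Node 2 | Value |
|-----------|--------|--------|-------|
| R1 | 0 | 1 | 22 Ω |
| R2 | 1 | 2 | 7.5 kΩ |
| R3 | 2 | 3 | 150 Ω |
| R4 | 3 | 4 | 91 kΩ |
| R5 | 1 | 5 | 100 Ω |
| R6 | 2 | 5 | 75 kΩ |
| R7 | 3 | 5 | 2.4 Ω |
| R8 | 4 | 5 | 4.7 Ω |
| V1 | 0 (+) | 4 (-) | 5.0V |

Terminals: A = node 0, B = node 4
Nodal analysis, taking node 4 as the 0 V reference.
Source V1 fixes V_0 = 5 V.
KCL at each unknown node (sum of currents leaving = 0; resistances in Ω):
  Node 1: (V_1 - 5)/22 + (V_1 - V_2)/7500 + (V_1 - V_5)/100 = 0
  Node 2: (V_2 - V_1)/7500 + (V_2 - V_3)/150 + (V_2 - V_5)/75000 = 0
  Node 3: (V_3 - V_2)/150 + (V_3 - 0)/91000 + (V_3 - V_5)/2.4 = 0
  Node 5: (V_5 - V_1)/100 + (V_5 - V_2)/75000 + (V_5 - V_3)/2.4 + (V_5 - 0)/4.7 = 0
Collecting terms (coefficients in siemens):
  0.05559·V_1 - 0.0001333·V_2 - 0.01·V_5 = 0.2273
  0.006813·V_2 - 0.0001333·V_1 - 0.006667·V_3 - 0.00001333·V_5 = 0
  0.4233·V_3 - 0.006667·V_2 - 0.4167·V_5 = 0
  0.6394·V_5 - 0.01·V_1 - 0.00001333·V_2 - 0.4167·V_3 = 0
Solving these 4 simultaneous equations (Gaussian elimination) gives:
  V_1 = 4.123 V, V_2 = 0.2656 V, V_3 = 0.1886 V, V_5 = 0.1874 V
The requested potential is V_2 = 0.2656 V.

Final answer: V_2 = 0.2656 V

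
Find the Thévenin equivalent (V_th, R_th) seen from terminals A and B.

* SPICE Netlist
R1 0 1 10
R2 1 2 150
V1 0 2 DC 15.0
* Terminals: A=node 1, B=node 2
Step 1 — V_th is the open-circuit voltage V_A - V_B (nothing connected across the terminals).
Nodal analysis, taking node 2 as the 0 V reference.
Source V1 fixes V_0 = 15 V.
KCL at each unknown node (sum of currents leaving = 0; resistances in Ω):
  Node 1: (V_1 - 15)/10 + (V_1 - 0)/150 = 0
Collecting terms: 0.1067 × V_1 = 1.5  =>  V_1 = 14.06 V
V_th = V_1 - V_2 = 14.06 - 0 = 14.06 V
Step 2 — R_th: zero the source — replace V1 by a short circuit (node 2 merges into node 0) — and find the resistance seen between A (node 1) and B (node 0).
Reduce the network between node 1 (A) and node 0 (B) by series/parallel combination:
  Rp1 = R1 ‖ R2 (parallel, both between nodes 0 and 1) = 1/(1/10 + 1/150) = 9.375 Ω
R_th = 9.375 Ω

Final answer: V_th = 14.06 V, R_th = 9.375 Ω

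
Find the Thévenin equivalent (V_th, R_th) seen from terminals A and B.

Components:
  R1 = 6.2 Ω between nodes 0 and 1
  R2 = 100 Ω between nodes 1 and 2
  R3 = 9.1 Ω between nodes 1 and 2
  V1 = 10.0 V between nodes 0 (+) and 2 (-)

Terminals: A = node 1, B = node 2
Step 1 — V_th is the open-circuit voltage V_A - V_B (nothing connected across the terminals).
Nodal analysis, taking node 2 as the 0 V reference.
Source V1 fixes V_0 = 10 V.
KCL at each unknown node (sum of currents leaving = 0; resistances in Ω):
  Node 1: (V_1 - 10)/6.2 + (V_1 - 0)/100 + (V_1 - 0)/9.1 = 0
Collecting terms: 0.2812 × V_1 = 1.613  =>  V_1 = 5.736 V
V_th = V_1 - V_2 = 5.736 - 0 = 5.736 V
Step 2 — R_th: zero the source — replace V1 by a short circuit (node 2 merges into node 0) — and find the resistance seen between A (node 1) and B (node 0).
Reduce the network between node 1 (A) and node 0 (B) by series/parallel combination:
  Rp1 = R1 ‖ R2 ‖ R3 (parallel, all between nodes 0 and 1) = 1/(1/6.2 + 1/100 + 1/9.1) = 3.556 Ω
R_th = 3.556 Ω

Final answer: V_th = 5.736 V, R_th = 3.556 Ω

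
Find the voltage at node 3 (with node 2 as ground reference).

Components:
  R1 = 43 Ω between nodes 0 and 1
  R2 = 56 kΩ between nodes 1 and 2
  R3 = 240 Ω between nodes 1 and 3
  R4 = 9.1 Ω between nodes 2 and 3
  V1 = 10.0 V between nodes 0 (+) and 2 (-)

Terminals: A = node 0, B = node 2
Nodal analysis, taking node 2 as the 0 V reference.
Source V1 fixes V_0 = 10 V.
KCL at each unknown node (sum of currents leaving = 0; resistances in Ω):
  Node 1: (V_1 - 10)/43 + (V_1 - 0)/56000 + (V_1 - V_3)/240 = 0
  Node 3: (V_3 - V_1)/240 + (V_3 - 0)/9.1 = 0
Collecting terms (coefficients in siemens):
  0.02744·V_1 - 0.004167·V_3 = 0.2326
  0.1141·V_3 - 0.004167·V_1 = 0
Determinant D = (0.02744)(0.1141) - (-0.004167)(-0.004167) = 0.003112
V_1 = [(0.2326)(0.1141) - (-0.004167)(0)]/D = 8.522 V
V_3 = [(0.02744)(0) - (0.2326)(-0.004167)]/D = 0.3113 V
The requested potential is V_3 = 0.3113 V.

Final answer: V_3 = 0.3113 V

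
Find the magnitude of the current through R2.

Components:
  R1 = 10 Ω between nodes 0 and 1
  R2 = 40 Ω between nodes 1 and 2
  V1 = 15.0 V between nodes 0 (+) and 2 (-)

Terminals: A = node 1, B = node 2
Nodal analysis, taking node 2 as the 0 V reference.
Source V1 fixes V_0 = 15 V.
KCL at each unknown node (sum of currents leaving = 0; resistances in Ω):
  Node 1: (V_1 - 15)/10 + (V_1 - 0)/40 = 0
Collecting terms: 0.125 × V_1 = 1.5  =>  V_1 = 12 V
I_R2 = (V_1 - V_2)/R2 = (12 - 0)/40 = 0.3 A
|I_R2| = 0.3 A

Final answer: |I_R2| = 0.3 A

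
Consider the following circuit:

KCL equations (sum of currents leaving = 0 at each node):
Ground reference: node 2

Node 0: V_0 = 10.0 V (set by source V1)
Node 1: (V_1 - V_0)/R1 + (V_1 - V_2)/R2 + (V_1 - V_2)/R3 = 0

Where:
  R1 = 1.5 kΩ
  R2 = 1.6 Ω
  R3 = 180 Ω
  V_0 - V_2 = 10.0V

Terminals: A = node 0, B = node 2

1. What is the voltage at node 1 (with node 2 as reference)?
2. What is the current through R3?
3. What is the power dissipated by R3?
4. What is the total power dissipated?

Nodal analysis, taking node 2 as the 0 V reference.
Source V1 fixes V_0 = 10 V.
KCL at each unknown node (sum of currents leaving = 0; resistances in Ω):
  Node 1: (V_1 - 10)/1500 + (V_1 - 0)/1.6 + (V_1 - 0)/180 = 0
Collecting terms: 0.6312 × V_1 = 0.006667  =>  V_1 = 0.01056 V
Part 1:
  Read off the nodal solution: V_1 = 0.01056 V
Part 2:
  I_R3 = (V_1 - V_2)/R3 = (0.01056 - 0)/180 = 0.00005868 A
  Magnitude: I_R3 = 0.00005868 A
Part 3:
  I_R3 = (V_1 - V_2)/R3 = (0.01056 - 0)/180 = 0.00005868 A
  P_R3 = I_R3² × R3 = (0.00005868)² × 180 = 0.0000006197 W
Part 4:
  Power in each resistor, P = (ΔV)²/R:
    P_R1 = (10 - 0.01056)²/1500 = 0.06653 W
    P_R2 = (0.01056 - 0)²/1.6 = 0.00006972 W
    P_R3 = (0.01056 - 0)²/180 = 0.0000006197 W
  P_total = P_R1 + P_R2 + P_R3 = 0.0666 W

Final answers:
1. V_1 = 0.01056 V
2. I_R3 = 5.868e-05 A
3. P_R3 = 6.197e-07 W
4. P_total = 0.0666 W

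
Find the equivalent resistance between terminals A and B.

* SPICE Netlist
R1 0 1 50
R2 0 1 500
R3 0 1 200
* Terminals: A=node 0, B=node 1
Reduce the network between node 0 (A) and node 1 (B) by series/parallel combination:
  Rp1 = R1 ‖ R2 ‖ R3 (parallel, all between nodes 0 and 1) = 1/(1/50 + 1/500 + 1/200) = 37.04 Ω
R_eq = 37.04 Ω

Final answer: 37.04 Ω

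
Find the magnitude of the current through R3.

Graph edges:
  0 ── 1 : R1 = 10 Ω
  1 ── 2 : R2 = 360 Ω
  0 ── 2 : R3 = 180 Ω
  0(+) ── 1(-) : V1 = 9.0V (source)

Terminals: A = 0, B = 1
Nodal analysis, taking node 1 as the 0 V reference.
Source V1 fixes V_0 = 9 V.
KCL at each unknown node (sum of currents leaving = 0; resistances in Ω):
  Node 2: (V_2 - 0)/360 + (V_2 - 9)/180 = 0
Collecting terms: 0.008333 × V_2 = 0.05  =>  V_2 = 6 V
I_R3 = (V_0 - V_2)/R3 = (9 - 6)/180 = 0.01667 A
|I_R3| = 0.01667 A

Final answer: |I_R3| = 0.01667 A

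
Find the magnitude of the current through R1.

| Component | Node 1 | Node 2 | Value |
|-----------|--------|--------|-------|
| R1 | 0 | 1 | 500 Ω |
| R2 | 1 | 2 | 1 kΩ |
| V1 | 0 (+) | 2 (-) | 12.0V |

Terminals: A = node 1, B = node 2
Nodal analysis, taking node 2 as the 0 V reference.
Source V1 fixes V_0 = 12 V.
KCL at each unknown node (sum of currents leaving = 0; resistances in Ω):
  Node 1: (V_1 - 12)/500 + (V_1 - 0)/1000 = 0
Collecting terms: 0.003 × V_1 = 0.024  =>  V_1 = 8 V
I_R1 = (V_0 - V_1)/R1 = (12 - 8)/500 = 0.008 A
|I_R1| = 0.008 A

Final answer: |I_R1| = 0.008 A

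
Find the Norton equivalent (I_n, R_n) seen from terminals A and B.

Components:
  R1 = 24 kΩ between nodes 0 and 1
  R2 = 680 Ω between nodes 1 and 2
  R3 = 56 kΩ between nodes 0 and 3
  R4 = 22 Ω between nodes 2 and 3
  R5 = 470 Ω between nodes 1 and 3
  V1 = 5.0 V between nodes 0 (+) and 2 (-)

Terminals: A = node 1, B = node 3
Find the Thévenin equivalent first; then I_n = V_th/R_th and R_n = R_th.
Step 1 — V_th is the open-circuit voltage V_A - V_B (nothing connected across the terminals).
Nodal analysis, taking node 2 as the 0 V reference.
Source V1 fixes V_0 = 5 V.
KCL at each unknown node (sum of currents leaving = 0; resistances in Ω):
  Node 1: (V_1 - 5)/24000 + (V_1 - 0)/680 + (V_1 - V_3)/470 = 0
  Node 3: (V_3 - 5)/56000 + (V_3 - 0)/22 + (V_3 - V_1)/470 = 0
Collecting terms (coefficients in siemens):
  0.00364·V_1 - 0.002128·V_3 = 0.0002083
  0.0476·V_3 - 0.002128·V_1 = 0.00008929
Determinant D = (0.00364)(0.0476) - (-0.002128)(-0.002128) = 0.0001687
V_1 = [(0.0002083)(0.0476) - (-0.002128)(0.00008929)]/D = 0.0599 V
V_3 = [(0.00364)(0.00008929) - (0.0002083)(-0.002128)]/D = 0.004553 V
V_th = V_1 - V_3 = 0.0599 - 0.004553 = 0.05534 V
Step 2 — R_th: zero the source — replace V1 by a short circuit (node 2 merges into node 0) — and find the resistance seen between A (node 1) and B (node 3).
Reduce the network between node 1 (A) and node 3 (B) by series/parallel combination:
  Rp1 = R1 ‖ R2 (parallel, both between nodes 0 and 1) = 1/(1/24000 + 1/680) = 661.3 Ω
  Rp2 = R3 ‖ R4 (parallel, both between nodes 0 and 3) = 1/(1/56000 + 1/22) = 21.99 Ω
  Rs1 = Rp1 + Rp2 (series, joined only at node 0) = 661.3 + 21.99 = 683.3 Ω
  Rp3 = R5 ‖ Rs1 (parallel, both between nodes 1 and 3) = 1/(1/470 + 1/683.3) = 278.5 Ω
R_th = 278.5 Ω
I_n = V_th/R_th = 0.05534/278.5 = 0.0001988 A, and R_n = R_th = 278.5 Ω

Final answer: I_n = 0.0001988 A, R_n = 278.5 Ω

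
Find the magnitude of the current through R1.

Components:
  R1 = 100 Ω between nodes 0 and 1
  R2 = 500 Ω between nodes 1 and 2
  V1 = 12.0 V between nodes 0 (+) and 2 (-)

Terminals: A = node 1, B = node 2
Nodal analysis, taking node 2 as the 0 V reference.
Source V1 fixes V_0 = 12 V.
KCL at each unknown node (sum of currents leaving = 0; resistances in Ω):
  Node 1: (V_1 - 12)/100 + (V_1 - 0)/500 = 0
Collecting terms: 0.012 × V_1 = 0.12  =>  V_1 = 10 V
I_R1 = (V_0 - V_1)/R1 = (12 - 10)/100 = 0.02 A
|I_R1| = 0.02 A

Final answer: |I_R1| = 0.02 A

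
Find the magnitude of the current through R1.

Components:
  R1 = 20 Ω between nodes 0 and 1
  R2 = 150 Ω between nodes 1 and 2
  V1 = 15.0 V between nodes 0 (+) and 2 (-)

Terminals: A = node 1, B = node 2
Nodal analysis, taking node 2 as the 0 V reference.
Source V1 fixes V_0 = 15 V.
KCL at each unknown node (sum of currents leaving = 0; resistances in Ω):
  Node 1: (V_1 - 15)/20 + (V_1 - 0)/150 = 0
Collecting terms: 0.05667 × V_1 = 0.75  =>  V_1 = 13.24 V
I_R1 = (V_0 - V_1)/R1 = (15 - 13.24)/20 = 0.08824 A
|I_R1| = 0.08824 A

Final answer: |I_R1| = 0.08824 A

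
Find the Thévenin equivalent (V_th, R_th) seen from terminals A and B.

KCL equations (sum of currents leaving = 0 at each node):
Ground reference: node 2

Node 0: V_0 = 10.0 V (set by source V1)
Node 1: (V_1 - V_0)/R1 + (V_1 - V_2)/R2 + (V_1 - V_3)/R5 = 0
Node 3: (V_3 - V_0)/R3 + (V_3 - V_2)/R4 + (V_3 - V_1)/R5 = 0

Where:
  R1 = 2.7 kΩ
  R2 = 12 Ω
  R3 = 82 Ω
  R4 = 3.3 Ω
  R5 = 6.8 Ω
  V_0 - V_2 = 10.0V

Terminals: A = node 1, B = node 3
Step 1 — V_th is the open-circuit voltage V_A - V_B (nothing connected across the terminals).
Nodal analysis, taking node 2 as the 0 V reference.
Source V1 fixes V_0 = 10 V.
KCL at each unknown node (sum of currents leaving = 0; resistances in Ω):
  Node 1: (V_1 - 10)/2700 + (V_1 - 0)/12 + (V_1 - V_3)/6.8 = 0
  Node 3: (V_3 - 10)/82 + (V_3 - 0)/3.3 + (V_3 - V_1)/6.8 = 0
Collecting terms (coefficients in siemens):
  0.2308·V_1 - 0.1471·V_3 = 0.003704
  0.4623·V_3 - 0.1471·V_1 = 0.122
Determinant D = (0.2308)(0.4623) - (-0.1471)(-0.1471) = 0.08505
V_1 = [(0.003704)(0.4623) - (-0.1471)(0.122)]/D = 0.231 V
V_3 = [(0.2308)(0.122) - (0.003704)(-0.1471)]/D = 0.3373 V
V_th = V_1 - V_3 = 0.231 - 0.3373 = -0.1063 V
Step 2 — R_th: zero the source — replace V1 by a short circuit (node 2 merges into node 0) — and find the resistance seen between A (node 1) and B (node 3).
Reduce the network between node 1 (A) and node 3 (B) by series/parallel combination:
  Rp1 = R1 ‖ R2 (parallel, both between nodes 0 and 1) = 1/(1/2700 + 1/12) = 11.95 Ω
  Rp2 = R3 ‖ R4 (parallel, both between nodes 0 and 3) = 1/(1/82 + 1/3.3) = 3.172 Ω
  Rs1 = Rp1 + Rp2 (series, joined only at node 0) = 11.95 + 3.172 = 15.12 Ω
  Rp3 = R5 ‖ Rs1 (parallel, both between nodes 1 and 3) = 1/(1/6.8 + 1/15.12) = 4.69 Ω
R_th = 4.69 Ω

Final answer: V_th = -0.1063 V, R_th = 4.69 Ω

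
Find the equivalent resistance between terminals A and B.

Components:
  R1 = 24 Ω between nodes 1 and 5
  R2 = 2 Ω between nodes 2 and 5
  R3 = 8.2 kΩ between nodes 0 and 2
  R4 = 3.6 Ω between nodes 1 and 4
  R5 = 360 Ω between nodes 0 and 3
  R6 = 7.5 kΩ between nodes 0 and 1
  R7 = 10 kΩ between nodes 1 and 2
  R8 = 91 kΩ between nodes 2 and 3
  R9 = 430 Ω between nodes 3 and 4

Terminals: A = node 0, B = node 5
The network is not a plain series/parallel combination. Inject a 1 A test current into terminal A (node 0) and return it from terminal B (node 5); then R_eq = V_A / (1 A).
Nodal analysis, taking node 5 as the 0 V reference.
Current source I_test pushes 1 A into node 0 and draws it out of node 5.
KCL at each unknown node (sum of currents leaving = 0; resistances in Ω):
  Node 0: (V_0 - V_2)/8200 + (V_0 - V_3)/360 + (V_0 - V_1)/7500 - 1 = 0
  Node 1: (V_1 - V_0)/7500 + (V_1 - 0)/24 + (V_1 - V_4)/3.6 + (V_1 - V_2)/10000 = 0
  Node 2: (V_2 - V_0)/8200 + (V_2 - V_1)/10000 + (V_2 - 0)/2 + (V_2 - V_3)/91000 = 0
  Node 3: (V_3 - V_0)/360 + (V_3 - V_2)/91000 + (V_3 - V_4)/430 = 0
  Node 4: (V_4 - V_1)/3.6 + (V_4 - V_3)/430 = 0
Collecting terms (coefficients in siemens):
  0.003033·V_0 - 0.0001333·V_1 - 0.000122·V_2 - 0.002778·V_3 = 1
  0.3197·V_1 - 0.0001333·V_0 - 0.0001·V_2 - 0.2778·V_4 = 0
  0.5002·V_2 - 0.000122·V_0 - 0.0001·V_1 - 0.00001099·V_3 = 0
  0.005114·V_3 - 0.002778·V_0 - 0.00001099·V_2 - 0.002326·V_4 = 0
  0.2801·V_4 - 0.2778·V_1 - 0.002326·V_3 = 0
Solving these 5 simultaneous equations (Gaussian elimination) gives:
  V_0 = 678.5 V, V_1 = 21.86 V, V_2 = 0.1781 V, V_3 = 379.8 V
  V_4 = 24.83 V
R_eq = V_0 / 1 A = 678.5 Ω

Final answer: 678.5 Ω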